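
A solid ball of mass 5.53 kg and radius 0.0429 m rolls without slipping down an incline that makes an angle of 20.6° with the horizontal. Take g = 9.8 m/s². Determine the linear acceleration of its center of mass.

a ≈ 2.46 m/s²

Translation along the incline: Mg sinθ − f = Ma.
Rotation about the center: fR = Iα with I = (2/5)MR². No-slip gives a = αR, so f = (I/R²)a = (2/5)M a.
Substituting: Mg sinθ = (1 + 0.4000)Ma, so a = g sinθ/(1 + 0.4000) = (9.8) sin 20.6° / 1.400 = 2.463 m/s².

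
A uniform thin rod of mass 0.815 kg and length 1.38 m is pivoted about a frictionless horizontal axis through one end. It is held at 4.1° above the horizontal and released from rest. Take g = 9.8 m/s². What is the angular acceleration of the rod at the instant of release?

About the pivot, I = (1/3)ML² = (1/3)(0.815)(1.38)² = 0.5174 kg·m².
The weight acts at the center, a distance L/2 = 0.6900 m from the pivot; τ = Mg(L/2) cos 4.1° = 5.497 N·m.
α = τ/I = 5.497/0.5174 = 10.62 rad/s².
(Equivalently α = (3g/(2L)) cos 4.1° = 10.62 rad/s².)

α ≈ 10.6 rad/s²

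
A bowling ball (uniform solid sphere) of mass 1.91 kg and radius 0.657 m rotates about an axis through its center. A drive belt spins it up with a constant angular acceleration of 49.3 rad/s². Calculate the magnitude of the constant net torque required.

I = (2/5)MR² = (2/5)(1.91)(0.657)² = 0.3298 kg·m².
τ = Iα = (0.3298)(49.30) = 16.26 N·m.

τ ≈ 16.3 N·m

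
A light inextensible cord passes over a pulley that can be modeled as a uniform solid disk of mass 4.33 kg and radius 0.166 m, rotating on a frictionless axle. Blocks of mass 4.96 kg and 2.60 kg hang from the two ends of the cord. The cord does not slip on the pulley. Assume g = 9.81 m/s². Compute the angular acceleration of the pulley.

α ≈ 14.3 rad/s²

I = ½MR² = (1/2)(4.33)(0.166)² = 0.05966 kg·m².
Heavier block: m₁g − T₁ = m₁a. Lighter block: T₂ − m₂g = m₂a.
Pulley: (T₁ − T₂)R = Iα = I(a/R), so T₁ − T₂ = (I/R²)a = (1/2)M_p a = 2.165·a.
Adding the three: (m₁ − m₂)g = (m₁ + m₂ + 2.165)a, so a = (4.96 − 2.60)(9.81)/(4.96 + 2.60 + 2.165) = 2.381 m/s².
α = a/R = 2.381/0.166 = 14.34 rad/s².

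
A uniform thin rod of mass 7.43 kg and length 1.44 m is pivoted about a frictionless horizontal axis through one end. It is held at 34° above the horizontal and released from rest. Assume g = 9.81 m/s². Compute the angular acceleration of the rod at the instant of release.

α ≈ 8.47 rad/s²

About the pivot, I = (1/3)ML² = (1/3)(7.43)(1.44)² = 5.136 kg·m².
The weight acts at the center, a distance L/2 = 0.7200 m from the pivot; τ = Mg(L/2) cos 34° = 43.51 N·m.
α = τ/I = 43.51/5.136 = 8.472 rad/s².
(Equivalently α = (3g/(2L)) cos 34° = 8.472 rad/s².)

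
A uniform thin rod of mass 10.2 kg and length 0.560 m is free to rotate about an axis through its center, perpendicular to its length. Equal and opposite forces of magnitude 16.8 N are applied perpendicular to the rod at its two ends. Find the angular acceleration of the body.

α ≈ 35.3 rad/s²

I = (1/12)ML² = (1/12)(10.2)(0.560)² = 0.2666 kg·m².
The couple gives τ = F·(L/2) + F·(L/2) = F L = (16.8)(0.560) = 9.408 N·m.
Newton's second law for rotation, τ = Iα, gives α = τ/I = 9.408/0.2666 = 35.29 rad/s².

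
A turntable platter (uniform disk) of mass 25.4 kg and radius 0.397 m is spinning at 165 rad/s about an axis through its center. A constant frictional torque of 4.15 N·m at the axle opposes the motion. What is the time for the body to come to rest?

t ≈ 79.6 s

I = ½MR² = (1/2)(25.4)(0.397)² = 2.002 kg·m².
The net torque has magnitude 4.15 N·m, opposing ω.
|α| = τ/I = 4.150/2.002 = 2.073 rad/s² (deceleration).
0 = ω₀ − |α|t ⇒ t = ω₀/|α| = 165/2.073 = 79.58 s.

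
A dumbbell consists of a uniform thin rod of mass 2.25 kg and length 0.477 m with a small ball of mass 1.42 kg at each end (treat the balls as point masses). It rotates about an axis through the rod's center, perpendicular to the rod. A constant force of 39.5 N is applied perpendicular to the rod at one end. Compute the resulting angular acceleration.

I_rod = (1/12)ML² = (1/12)(2.25)(0.477)² = 0.04266 kg·m².
I_balls = 2·m·(L/2)² = 2(1.42)(0.2385)² = 0.1615 kg·m².
Total I = 0.2042 kg·m².
τ = F·(L/2) = (39.5)(0.238) = 9.421 N·m.
α = τ/I = 9.421/0.2042 = 46.13 rad/s².

α ≈ 46.1 rad/s²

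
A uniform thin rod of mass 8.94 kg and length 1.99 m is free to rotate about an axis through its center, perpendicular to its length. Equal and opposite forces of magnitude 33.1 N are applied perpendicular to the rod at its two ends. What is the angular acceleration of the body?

α ≈ 22.3 rad/s²

I = (1/12)ML² = (1/12)(8.94)(1.99)² = 2.950 kg·m².
The couple gives τ = F·(L/2) + F·(L/2) = F L = (33.1)(1.99) = 65.87 N·m.
Newton's second law for rotation, τ = Iα, gives α = τ/I = 65.87/2.950 = 22.33 rad/s².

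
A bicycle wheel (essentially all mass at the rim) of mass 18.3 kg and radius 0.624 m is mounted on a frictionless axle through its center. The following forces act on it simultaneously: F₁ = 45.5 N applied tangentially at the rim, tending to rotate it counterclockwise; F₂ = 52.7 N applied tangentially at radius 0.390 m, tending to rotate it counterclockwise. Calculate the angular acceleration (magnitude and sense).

α ≈ 6.87 rad/s², counterclockwise

I = MR² = (18.3)(0.624)² = 7.126 kg·m².
Taking counterclockwise as positive: τ₁ = +(45.5)(0.624) = +28.39 N·m; τ₂ = +(52.7)(0.390) = +20.55 N·m.
Net torque τ = 48.95 N·m.
α = τ/I = 48.95/7.126 = 6.869 rad/s².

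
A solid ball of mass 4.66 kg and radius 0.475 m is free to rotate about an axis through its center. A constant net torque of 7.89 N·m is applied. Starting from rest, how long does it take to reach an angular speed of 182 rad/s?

I = (2/5)MR² = (2/5)(4.66)(0.475)² = 0.4206 kg·m².
α = τ/I = 7.89/0.4206 = 18.76 rad/s².
ω = αt ⇒ t = ω/α = 182/18.76 = 9.701 s.

t ≈ 9.70 s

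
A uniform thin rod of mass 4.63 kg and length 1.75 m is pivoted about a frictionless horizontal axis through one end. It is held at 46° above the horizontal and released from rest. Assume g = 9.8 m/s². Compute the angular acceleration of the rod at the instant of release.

α ≈ 5.84 rad/s²

About the pivot, I = (1/3)ML² = (1/3)(4.63)(1.75)² = 4.726 kg·m².
The weight acts at the center, a distance L/2 = 0.8750 m from the pivot; τ = Mg(L/2) cos 46° = 27.58 N·m.
α = τ/I = 27.58/4.726 = 5.835 rad/s².
(Equivalently α = (3g/(2L)) cos 46° = 5.835 rad/s².)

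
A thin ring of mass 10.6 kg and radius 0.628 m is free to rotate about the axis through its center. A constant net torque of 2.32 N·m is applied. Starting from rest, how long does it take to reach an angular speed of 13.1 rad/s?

t ≈ 23.6 s

I = MR² = (10.6)(0.628)² = 4.180 kg·m².
α = τ/I = 2.32/4.180 = 0.5550 rad/s².
ω = αt ⇒ t = ω/α = 13.1/0.5550 = 23.61 s.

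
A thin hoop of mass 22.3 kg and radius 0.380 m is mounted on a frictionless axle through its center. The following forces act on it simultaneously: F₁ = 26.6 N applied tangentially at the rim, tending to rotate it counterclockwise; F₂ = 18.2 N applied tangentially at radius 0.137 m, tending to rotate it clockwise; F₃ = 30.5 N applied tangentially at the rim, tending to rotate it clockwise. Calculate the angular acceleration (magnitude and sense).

α ≈ 1.23 rad/s², clockwise

I = MR² = (22.3)(0.380)² = 3.220 kg·m².
Taking counterclockwise as positive: τ₁ = +(26.6)(0.380) = +10.11 N·m; τ₂ = −(18.2)(0.137) = −2.493 N·m; τ₃ = −(30.5)(0.380) = −11.59 N·m.
Net torque τ = -3.975 N·m.
α = τ/I = -3.975/3.220 = -1.235 rad/s².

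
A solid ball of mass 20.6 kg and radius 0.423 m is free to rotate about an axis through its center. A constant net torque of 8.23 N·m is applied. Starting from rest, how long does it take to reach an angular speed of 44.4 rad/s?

I = (2/5)MR² = (2/5)(20.6)(0.423)² = 1.474 kg·m².
α = τ/I = 8.23/1.474 = 5.582 rad/s².
ω = αt ⇒ t = ω/α = 44.4/5.582 = 7.954 s.

t ≈ 7.95 s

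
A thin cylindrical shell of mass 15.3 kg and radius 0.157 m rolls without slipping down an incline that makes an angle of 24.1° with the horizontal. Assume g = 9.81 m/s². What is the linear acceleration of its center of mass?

a ≈ 2.00 m/s²

Translation along the incline: Mg sinθ − f = Ma.
Rotation about the center: fR = Iα with I = MR². No-slip gives a = αR, so f = (I/R²)a = M a.
Substituting: Mg sinθ = (1 + 1.000)Ma, so a = g sinθ/(1 + 1.000) = (9.81) sin 24.1° / 2.000 = 2.003 m/s².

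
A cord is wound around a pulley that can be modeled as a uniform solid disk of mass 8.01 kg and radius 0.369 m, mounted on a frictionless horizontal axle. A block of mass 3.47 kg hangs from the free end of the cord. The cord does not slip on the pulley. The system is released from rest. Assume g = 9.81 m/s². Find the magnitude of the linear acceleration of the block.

I = ½MR² = (1/2)(8.01)(0.369)² = 0.5453 kg·m².
Block: mg − T = ma. Pulley: TR = Iα. No-slip: a = αR, so T = (I/R²)a = 4.005·a.
Then mg = (m + 4.005)a, so a = (3.47)(9.81)/(3.47 + 4.005) = 4.554 m/s².

a ≈ 4.55 m/s²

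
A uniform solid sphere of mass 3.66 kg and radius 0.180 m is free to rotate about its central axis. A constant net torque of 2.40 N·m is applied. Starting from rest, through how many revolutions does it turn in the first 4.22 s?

≈ 71.7 revolutions

I = (2/5)MR² = (2/5)(3.66)(0.180)² = 0.04743 kg·m².
α = τ/I = 2.40/0.04743 = 50.60 rad/s².
θ = ½αt² = ½(50.60)(4.22)² = 450.5 rad.
Revolutions = θ/(2π) = 71.70.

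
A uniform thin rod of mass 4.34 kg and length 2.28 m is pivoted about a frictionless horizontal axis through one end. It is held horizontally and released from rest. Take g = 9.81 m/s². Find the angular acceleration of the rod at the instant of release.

α ≈ 6.45 rad/s²

About the pivot, I = (1/3)ML² = (1/3)(4.34)(2.28)² = 7.520 kg·m².
The weight acts at the center, a distance L/2 = 1.140 m from the pivot; τ = Mg(L/2) = 48.54 N·m.
α = τ/I = 48.54/7.520 = 6.454 rad/s².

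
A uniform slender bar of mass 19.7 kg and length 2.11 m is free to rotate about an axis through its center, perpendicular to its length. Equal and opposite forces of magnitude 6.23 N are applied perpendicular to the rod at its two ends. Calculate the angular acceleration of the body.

α ≈ 1.80 rad/s²

I = (1/12)ML² = (1/12)(19.7)(2.11)² = 7.309 kg·m².
The couple gives τ = F·(L/2) + F·(L/2) = F L = (6.23)(2.11) = 13.15 N·m.
Newton's second law for rotation, τ = Iα, gives α = τ/I = 13.15/7.309 = 1.799 rad/s².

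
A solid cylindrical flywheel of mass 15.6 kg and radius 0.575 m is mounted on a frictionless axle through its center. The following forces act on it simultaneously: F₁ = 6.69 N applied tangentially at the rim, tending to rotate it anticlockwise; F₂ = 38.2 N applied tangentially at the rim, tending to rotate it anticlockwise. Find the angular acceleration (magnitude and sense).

I = ½MR² = (1/2)(15.6)(0.575)² = 2.579 kg·m².
Taking anticlockwise as positive: τ₁ = +(6.69)(0.575) = +3.847 N·m; τ₂ = +(38.2)(0.575) = +21.96 N·m.
Net torque τ = 25.81 N·m.
α = τ/I = 25.81/2.579 = 10.01 rad/s².

α ≈ 10.0 rad/s², anticlockwise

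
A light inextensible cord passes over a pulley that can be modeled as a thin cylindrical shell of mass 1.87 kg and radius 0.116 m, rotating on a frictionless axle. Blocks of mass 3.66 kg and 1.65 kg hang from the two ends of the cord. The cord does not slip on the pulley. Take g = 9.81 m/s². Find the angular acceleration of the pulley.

I = MR² = (1.87)(0.116)² = 0.02516 kg·m².
Heavier block: m₁g − T₁ = m₁a. Lighter block: T₂ − m₂g = m₂a.
Pulley: (T₁ − T₂)R = Iα = I(a/R), so T₁ − T₂ = (I/R²)a = 1·M_p a = 1.870·a.
Adding the three: (m₁ − m₂)g = (m₁ + m₂ + 1.870)a, so a = (3.66 − 1.65)(9.81)/(3.66 + 1.65 + 1.870) = 2.746 m/s².
α = a/R = 2.746/0.116 = 23.67 rad/s².

α ≈ 23.7 rad/s²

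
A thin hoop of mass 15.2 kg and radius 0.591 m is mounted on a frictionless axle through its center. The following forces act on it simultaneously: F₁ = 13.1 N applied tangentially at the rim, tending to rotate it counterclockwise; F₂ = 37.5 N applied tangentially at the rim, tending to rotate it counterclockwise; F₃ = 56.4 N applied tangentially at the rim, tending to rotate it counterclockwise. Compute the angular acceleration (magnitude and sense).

I = MR² = (15.2)(0.591)² = 5.309 kg·m².
Taking counterclockwise as positive: τ₁ = +(13.1)(0.591) = +7.742 N·m; τ₂ = +(37.5)(0.591) = +22.16 N·m; τ₃ = +(56.4)(0.591) = +33.33 N·m.
Net torque τ = 63.24 N·m.
α = τ/I = 63.24/5.309 = 11.91 rad/s².

α ≈ 11.9 rad/s², counterclockwise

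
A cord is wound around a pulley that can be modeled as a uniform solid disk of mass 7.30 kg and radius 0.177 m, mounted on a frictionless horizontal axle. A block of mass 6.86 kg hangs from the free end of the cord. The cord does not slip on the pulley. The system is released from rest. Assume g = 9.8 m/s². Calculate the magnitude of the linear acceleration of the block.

a ≈ 6.40 m/s²

I = ½MR² = (1/2)(7.30)(0.177)² = 0.1144 kg·m².
Block: mg − T = ma. Pulley: TR = Iα. No-slip: a = αR, so T = (I/R²)a = 3.650·a.
Then mg = (m + 3.650)a, so a = (6.86)(9.8)/(6.86 + 3.650) = 6.397 m/s².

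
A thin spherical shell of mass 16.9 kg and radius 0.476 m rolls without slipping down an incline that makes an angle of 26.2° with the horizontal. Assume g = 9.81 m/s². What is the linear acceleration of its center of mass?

Translation along the incline: Mg sinθ − f = Ma.
Rotation about the center: fR = Iα with I = (2/3)MR². No-slip gives a = αR, so f = (I/R²)a = (2/3)M a.
Substituting: Mg sinθ = (1 + 0.6667)Ma, so a = g sinθ/(1 + 0.6667) = (9.81) sin 26.2° / 1.667 = 2.599 m/s².

a ≈ 2.60 m/s²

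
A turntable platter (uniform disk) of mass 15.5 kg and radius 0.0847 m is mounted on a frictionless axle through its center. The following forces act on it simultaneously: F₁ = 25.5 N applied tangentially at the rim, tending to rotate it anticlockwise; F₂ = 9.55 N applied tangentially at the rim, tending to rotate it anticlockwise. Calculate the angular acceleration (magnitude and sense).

I = ½MR² = (1/2)(15.5)(0.0847)² = 0.05560 kg·m².
Taking anticlockwise as positive: τ₁ = +(25.5)(0.0847) = +2.160 N·m; τ₂ = +(9.55)(0.0847) = +0.8089 N·m.
Net torque τ = 2.969 N·m.
α = τ/I = 2.969/0.05560 = 53.40 rad/s².

α ≈ 53.4 rad/s², anticlockwise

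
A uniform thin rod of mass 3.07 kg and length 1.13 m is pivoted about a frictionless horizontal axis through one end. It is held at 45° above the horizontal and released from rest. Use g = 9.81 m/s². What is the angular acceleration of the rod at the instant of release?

About the pivot, I = (1/3)ML² = (1/3)(3.07)(1.13)² = 1.307 kg·m².
The weight acts at the center, a distance L/2 = 0.5650 m from the pivot; τ = Mg(L/2) cos 45° = 12.03 N·m.
α = τ/I = 12.03/1.307 = 9.208 rad/s².

α ≈ 9.21 rad/s²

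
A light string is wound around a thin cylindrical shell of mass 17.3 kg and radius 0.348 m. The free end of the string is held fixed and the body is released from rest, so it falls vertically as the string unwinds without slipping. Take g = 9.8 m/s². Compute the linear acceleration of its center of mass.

a ≈ 4.90 m/s²

Translation: Mg − T = Ma. Rotation about the center: TR = Iα with I = MR².
With a = αR: T = (I/R²)a = M a, so Mg = (1 + 1.000)Ma.
a = g/(1 + 1.000) = 9.8/2.000 = 4.900 m/s².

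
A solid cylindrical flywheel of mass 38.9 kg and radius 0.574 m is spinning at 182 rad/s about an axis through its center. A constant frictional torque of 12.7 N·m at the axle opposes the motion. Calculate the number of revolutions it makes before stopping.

≈ 1330 revolutions

I = ½MR² = (1/2)(38.9)(0.574)² = 6.408 kg·m².
The net torque has magnitude 12.7 N·m, opposing ω.
|α| = τ/I = 12.70/6.408 = 1.982 rad/s² (deceleration).
ω² = ω₀² − 2|α|θ with ω = 0 ⇒ θ = ω₀²/(2|α|) = 8357 rad = 1330 rev.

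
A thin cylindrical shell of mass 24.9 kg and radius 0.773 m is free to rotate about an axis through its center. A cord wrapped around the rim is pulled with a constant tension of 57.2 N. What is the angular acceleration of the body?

I = MR² = (24.9)(0.773)² = 14.88 kg·m².
τ = F R = (57.2)(0.773) = 44.22 N·m.
Newton's second law for rotation, τ = Iα, gives α = τ/I = 44.22/14.88 = 2.972 rad/s².

α ≈ 2.97 rad/s²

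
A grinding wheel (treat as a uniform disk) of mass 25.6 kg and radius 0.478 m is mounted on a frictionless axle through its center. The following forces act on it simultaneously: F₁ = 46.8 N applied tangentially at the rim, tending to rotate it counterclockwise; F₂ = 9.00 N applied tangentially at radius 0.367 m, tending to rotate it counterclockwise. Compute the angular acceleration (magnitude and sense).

I = ½MR² = (1/2)(25.6)(0.478)² = 2.925 kg·m².
Taking counterclockwise as positive: τ₁ = +(46.8)(0.478) = +22.37 N·m; τ₂ = +(9.00)(0.367) = +3.303 N·m.
Net torque τ = 25.67 N·m.
α = τ/I = 25.67/2.925 = 8.778 rad/s².

α ≈ 8.78 rad/s², counterclockwise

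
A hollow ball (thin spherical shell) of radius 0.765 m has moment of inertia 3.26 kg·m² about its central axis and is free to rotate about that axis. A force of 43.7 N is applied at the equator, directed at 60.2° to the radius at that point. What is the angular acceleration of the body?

α ≈ 8.90 rad/s²

Only the tangential component produces torque: τ = F R sinθ = (43.7)(0.765) sin 60.2° = 29.01 N·m.
From τ = Iα: α = 29.01/3.260 = 8.899 rad/s².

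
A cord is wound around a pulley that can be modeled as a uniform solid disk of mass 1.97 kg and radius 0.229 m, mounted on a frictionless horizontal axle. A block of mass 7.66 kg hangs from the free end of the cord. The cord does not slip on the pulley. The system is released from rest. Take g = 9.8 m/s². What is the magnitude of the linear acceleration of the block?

I = ½MR² = (1/2)(1.97)(0.229)² = 0.05165 kg·m².
Block: mg − T = ma. Pulley: TR = Iα. No-slip: a = αR, so T = (I/R²)a = 0.9850·a.
Then mg = (m + 0.9850)a, so a = (7.66)(9.8)/(7.66 + 0.9850) = 8.683 m/s².

a ≈ 8.68 m/s²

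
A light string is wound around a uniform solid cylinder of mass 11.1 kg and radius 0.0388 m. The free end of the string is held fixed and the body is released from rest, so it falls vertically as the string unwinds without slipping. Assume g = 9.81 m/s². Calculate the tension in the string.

T ≈ 36.3 N

Translation: Mg − T = Ma. Rotation about the center: TR = Iα with I = ½MR².
With a = αR: T = (I/R²)a = (1/2)M a, so Mg = (1 + 0.5000)Ma.
a = g/(1 + 0.5000) = 9.81/1.500 = 6.540 m/s².
T = 0.5000·M·a = (0.5000)(11.1)(6.540) = 36.30 N.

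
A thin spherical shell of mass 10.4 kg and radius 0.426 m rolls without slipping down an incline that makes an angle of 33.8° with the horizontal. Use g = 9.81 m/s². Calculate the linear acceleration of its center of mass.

Translation along the incline: Mg sinθ − f = Ma.
Rotation about the center: fR = Iα with I = (2/3)MR². No-slip gives a = αR, so f = (I/R²)a = (2/3)M a.
Substituting: Mg sinθ = (1 + 0.6667)Ma, so a = g sinθ/(1 + 0.6667) = (9.81) sin 33.8° / 1.667 = 3.274 m/s².

a ≈ 3.27 m/s²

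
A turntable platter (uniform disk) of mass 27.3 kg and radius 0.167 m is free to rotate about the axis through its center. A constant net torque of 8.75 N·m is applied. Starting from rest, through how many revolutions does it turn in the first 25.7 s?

I = ½MR² = (1/2)(27.3)(0.167)² = 0.3807 kg·m².
α = τ/I = 8.75/0.3807 = 22.98 rad/s².
θ = ½αt² = ½(22.98)(25.7)² = 7591 rad.
Revolutions = θ/(2π) = 1208.

≈ 1210 revolutions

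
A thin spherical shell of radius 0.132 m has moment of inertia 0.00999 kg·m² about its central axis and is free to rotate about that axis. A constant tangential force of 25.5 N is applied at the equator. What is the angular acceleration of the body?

α ≈ 337 rad/s²

τ = F R = (25.5)(0.132) = 3.366 N·m.
Newton's second law for rotation, τ = Iα, gives α = τ/I = 3.366/0.009990 = 336.9 rad/s².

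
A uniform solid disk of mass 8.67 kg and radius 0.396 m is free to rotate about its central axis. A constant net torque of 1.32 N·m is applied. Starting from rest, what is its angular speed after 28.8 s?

I = ½MR² = (1/2)(8.67)(0.396)² = 0.6798 kg·m².
α = τ/I = 1.32/0.6798 = 1.942 rad/s².
ω = ω₀ + αt = 0 + (1.942)(28.8) = 55.92 rad/s.

ω ≈ 55.9 rad/s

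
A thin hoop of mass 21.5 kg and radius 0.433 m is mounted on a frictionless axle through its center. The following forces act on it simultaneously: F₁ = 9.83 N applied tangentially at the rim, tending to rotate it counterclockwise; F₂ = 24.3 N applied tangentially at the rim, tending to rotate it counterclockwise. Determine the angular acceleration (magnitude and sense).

α ≈ 3.67 rad/s², counterclockwise

I = MR² = (21.5)(0.433)² = 4.031 kg·m².
Taking counterclockwise as positive: τ₁ = +(9.83)(0.433) = +4.256 N·m; τ₂ = +(24.3)(0.433) = +10.52 N·m.
Net torque τ = 14.78 N·m.
α = τ/I = 14.78/4.031 = 3.666 rad/s².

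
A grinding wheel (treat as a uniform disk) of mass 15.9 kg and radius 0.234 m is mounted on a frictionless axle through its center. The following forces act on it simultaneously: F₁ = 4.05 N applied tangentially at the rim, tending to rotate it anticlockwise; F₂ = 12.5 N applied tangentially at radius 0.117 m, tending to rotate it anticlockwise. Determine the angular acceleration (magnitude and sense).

I = ½MR² = (1/2)(15.9)(0.234)² = 0.4353 kg·m².
Taking anticlockwise as positive: τ₁ = +(4.05)(0.234) = +0.9477 N·m; τ₂ = +(12.5)(0.117) = +1.463 N·m.
Net torque τ = 2.410 N·m.
α = τ/I = 2.410/0.4353 = 5.537 rad/s².

α ≈ 5.54 rad/s², anticlockwise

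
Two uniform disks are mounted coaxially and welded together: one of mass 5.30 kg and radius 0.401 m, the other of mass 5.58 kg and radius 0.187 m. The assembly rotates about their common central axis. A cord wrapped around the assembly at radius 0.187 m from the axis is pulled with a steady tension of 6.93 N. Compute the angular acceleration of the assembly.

I = ½M₁R₁² + ½M₂R₂² = ½(5.30)(0.401)² + ½(5.58)(0.187)² = 0.5237 kg·m².
τ = F r = (6.93)(0.187) = 1.296 N·m.
α = τ/I = 1.296/0.5237 = 2.475 rad/s².

α ≈ 2.47 rad/s²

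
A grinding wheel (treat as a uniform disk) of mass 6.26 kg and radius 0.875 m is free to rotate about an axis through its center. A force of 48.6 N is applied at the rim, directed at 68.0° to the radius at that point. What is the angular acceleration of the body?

I = ½MR² = (1/2)(6.26)(0.875)² = 2.396 kg·m².
Only the tangential component produces torque: τ = F R sinθ = (48.6)(0.875) sin 68.0° = 39.43 N·m.
From τ = Iα: α = 39.43/2.396 = 16.45 rad/s².

α ≈ 16.5 rad/s²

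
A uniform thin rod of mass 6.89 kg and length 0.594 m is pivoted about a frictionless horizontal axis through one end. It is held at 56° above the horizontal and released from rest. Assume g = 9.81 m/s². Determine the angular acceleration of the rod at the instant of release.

About the pivot, I = (1/3)ML² = (1/3)(6.89)(0.594)² = 0.8103 kg·m².
The weight acts at the center, a distance L/2 = 0.2970 m from the pivot; τ = Mg(L/2) cos 56° = 11.23 N·m.
α = τ/I = 11.23/0.8103 = 13.85 rad/s².

α ≈ 13.9 rad/s²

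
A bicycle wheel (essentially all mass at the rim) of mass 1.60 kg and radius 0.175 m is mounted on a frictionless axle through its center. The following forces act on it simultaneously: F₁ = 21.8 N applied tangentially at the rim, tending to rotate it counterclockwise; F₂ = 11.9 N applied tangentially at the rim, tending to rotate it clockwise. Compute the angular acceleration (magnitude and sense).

I = MR² = (1.60)(0.175)² = 0.04900 kg·m².
Taking counterclockwise as positive: τ₁ = +(21.8)(0.175) = +3.815 N·m; τ₂ = −(11.9)(0.175) = −2.083 N·m.
Net torque τ = 1.732 N·m.
α = τ/I = 1.732/0.04900 = 35.36 rad/s².

α ≈ 35.4 rad/s², counterclockwise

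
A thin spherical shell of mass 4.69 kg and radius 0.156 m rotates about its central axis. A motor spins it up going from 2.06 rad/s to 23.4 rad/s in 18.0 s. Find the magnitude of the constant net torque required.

τ ≈ 0.0902 N·m

I = (2/3)MR² = (2/3)(4.69)(0.156)² = 0.07609 kg·m².
α = Δω/Δt = (23.4 − 2.06)/18.0 = 1.186 rad/s².
τ = Iα = (0.07609)(1.186) = 0.09021 N·m.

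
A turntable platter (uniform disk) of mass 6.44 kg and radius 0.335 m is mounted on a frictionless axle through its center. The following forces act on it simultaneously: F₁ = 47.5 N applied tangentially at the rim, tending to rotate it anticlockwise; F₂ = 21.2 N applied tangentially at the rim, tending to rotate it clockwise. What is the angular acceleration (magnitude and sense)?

α ≈ 24.4 rad/s², anticlockwise

I = ½MR² = (1/2)(6.44)(0.335)² = 0.3614 kg·m².
Taking anticlockwise as positive: τ₁ = +(47.5)(0.335) = +15.91 N·m; τ₂ = −(21.2)(0.335) = −7.102 N·m.
Net torque τ = 8.811 N·m.
α = τ/I = 8.811/0.3614 = 24.38 rad/s².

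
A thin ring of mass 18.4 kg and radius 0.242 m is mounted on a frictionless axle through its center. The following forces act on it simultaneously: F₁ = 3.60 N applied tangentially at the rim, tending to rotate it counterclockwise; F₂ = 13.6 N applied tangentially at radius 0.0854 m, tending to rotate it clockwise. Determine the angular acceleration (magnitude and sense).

α ≈ 0.269 rad/s², clockwise

I = MR² = (18.4)(0.242)² = 1.078 kg·m².
Taking counterclockwise as positive: τ₁ = +(3.60)(0.242) = +0.8712 N·m; τ₂ = −(13.6)(0.0854) = −1.161 N·m.
Net torque τ = -0.2902 N·m.
α = τ/I = -0.2902/1.078 = -0.2693 rad/s².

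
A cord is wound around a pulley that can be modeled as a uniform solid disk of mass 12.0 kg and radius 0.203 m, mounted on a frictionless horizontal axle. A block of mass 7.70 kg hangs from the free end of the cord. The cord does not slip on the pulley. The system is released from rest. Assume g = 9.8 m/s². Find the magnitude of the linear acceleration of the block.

a ≈ 5.51 m/s²

I = ½MR² = (1/2)(12.0)(0.203)² = 0.2473 kg·m².
Block: mg − T = ma. Pulley: TR = Iα. No-slip: a = αR, so T = (I/R²)a = 6.000·a.
Then mg = (m + 6.000)a, so a = (7.70)(9.8)/(7.70 + 6.000) = 5.508 m/s².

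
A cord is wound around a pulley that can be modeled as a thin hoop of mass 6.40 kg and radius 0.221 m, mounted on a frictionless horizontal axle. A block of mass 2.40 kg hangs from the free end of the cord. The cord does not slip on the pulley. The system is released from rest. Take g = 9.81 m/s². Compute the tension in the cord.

T ≈ 17.1 N

I = MR² = (6.40)(0.221)² = 0.3126 kg·m².
Block: mg − T = ma. Pulley: TR = Iα. No-slip: a = αR, so T = (I/R²)a = 6.400·a.
Then mg = (m + 6.400)a, so a = (2.40)(9.81)/(2.40 + 6.400) = 2.675 m/s².
T = 6.400·a = 17.12 N.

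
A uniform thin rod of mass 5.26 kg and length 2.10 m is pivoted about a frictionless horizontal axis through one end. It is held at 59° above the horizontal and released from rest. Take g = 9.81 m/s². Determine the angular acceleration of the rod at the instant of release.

α ≈ 3.61 rad/s²

About the pivot, I = (1/3)ML² = (1/3)(5.26)(2.10)² = 7.732 kg·m².
The weight acts at the center, a distance L/2 = 1.050 m from the pivot; τ = Mg(L/2) cos 59° = 27.91 N·m.
α = τ/I = 27.91/7.732 = 3.609 rad/s².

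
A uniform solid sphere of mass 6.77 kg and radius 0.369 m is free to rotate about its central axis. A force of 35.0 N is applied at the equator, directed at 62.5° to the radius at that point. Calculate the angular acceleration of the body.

α ≈ 31.1 rad/s²

I = (2/5)MR² = (2/5)(6.77)(0.369)² = 0.3687 kg·m².
Only the tangential component produces torque: τ = F R sinθ = (35.0)(0.369) sin 62.5° = 11.46 N·m.
From τ = Iα: α = 11.46/0.3687 = 31.07 rad/s².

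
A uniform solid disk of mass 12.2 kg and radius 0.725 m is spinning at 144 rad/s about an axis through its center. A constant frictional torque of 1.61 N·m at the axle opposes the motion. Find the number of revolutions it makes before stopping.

≈ 3290 revolutions

I = ½MR² = (1/2)(12.2)(0.725)² = 3.206 kg·m².
The net torque has magnitude 1.61 N·m, opposing ω.
|α| = τ/I = 1.610/3.206 = 0.5021 rad/s² (deceleration).
ω² = ω₀² − 2|α|θ with ω = 0 ⇒ θ = ω₀²/(2|α|) = 20650 rad = 3286 rev.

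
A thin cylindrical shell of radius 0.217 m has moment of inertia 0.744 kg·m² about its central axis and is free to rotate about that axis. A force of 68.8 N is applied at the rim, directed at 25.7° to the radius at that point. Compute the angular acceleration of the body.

Only the tangential component produces torque: τ = F R sinθ = (68.8)(0.217) sin 25.7° = 6.474 N·m.
Newton's second law for rotation, τ = Iα, gives α = τ/I = 6.474/0.7440 = 8.702 rad/s².

α ≈ 8.70 rad/s²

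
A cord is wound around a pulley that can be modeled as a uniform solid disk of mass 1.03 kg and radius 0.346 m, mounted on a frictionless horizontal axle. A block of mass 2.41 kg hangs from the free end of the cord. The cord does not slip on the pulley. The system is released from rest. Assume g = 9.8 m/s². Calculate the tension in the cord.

T ≈ 4.16 N

I = ½MR² = (1/2)(1.03)(0.346)² = 0.06165 kg·m².
Block: mg − T = ma. Pulley: TR = Iα. No-slip: a = αR, so T = (I/R²)a = 0.5150·a.
Then mg = (m + 0.5150)a, so a = (2.41)(9.8)/(2.41 + 0.5150) = 8.075 m/s².
T = 0.5150·a = 4.158 N.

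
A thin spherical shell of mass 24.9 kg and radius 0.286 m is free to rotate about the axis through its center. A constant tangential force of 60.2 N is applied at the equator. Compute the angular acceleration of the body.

α ≈ 12.7 rad/s²

I = (2/3)MR² = (2/3)(24.9)(0.286)² = 1.358 kg·m².
τ = F R = (60.2)(0.286) = 17.22 N·m.
Newton's second law for rotation, τ = Iα, gives α = τ/I = 17.22/1.358 = 12.68 rad/s².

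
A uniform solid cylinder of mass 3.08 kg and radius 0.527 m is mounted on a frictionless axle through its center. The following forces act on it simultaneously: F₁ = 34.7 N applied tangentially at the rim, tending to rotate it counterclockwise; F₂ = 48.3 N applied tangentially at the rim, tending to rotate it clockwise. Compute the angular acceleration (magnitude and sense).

I = ½MR² = (1/2)(3.08)(0.527)² = 0.4277 kg·m².
Taking counterclockwise as positive: τ₁ = +(34.7)(0.527) = +18.29 N·m; τ₂ = −(48.3)(0.527) = −25.45 N·m.
Net torque τ = -7.167 N·m.
α = τ/I = -7.167/0.4277 = -16.76 rad/s².

α ≈ 16.8 rad/s², clockwise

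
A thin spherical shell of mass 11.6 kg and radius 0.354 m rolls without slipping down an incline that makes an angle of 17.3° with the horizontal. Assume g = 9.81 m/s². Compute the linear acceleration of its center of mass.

Translation along the incline: Mg sinθ − f = Ma.
Rotation about the center: fR = Iα with I = (2/3)MR². No-slip gives a = αR, so f = (I/R²)a = (2/3)M a.
Substituting: Mg sinθ = (1 + 0.6667)Ma, so a = g sinθ/(1 + 0.6667) = (9.81) sin 17.3° / 1.667 = 1.750 m/s².

a ≈ 1.75 m/s²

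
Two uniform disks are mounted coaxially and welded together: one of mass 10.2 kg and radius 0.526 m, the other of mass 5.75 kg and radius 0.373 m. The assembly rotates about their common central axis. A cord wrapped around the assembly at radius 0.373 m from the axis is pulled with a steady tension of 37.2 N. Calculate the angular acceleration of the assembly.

I = ½M₁R₁² + ½M₂R₂² = ½(10.2)(0.526)² + ½(5.75)(0.373)² = 1.811 kg·m².
τ = F r = (37.2)(0.373) = 13.88 N·m.
α = τ/I = 13.88/1.811 = 7.662 rad/s².

α ≈ 7.66 rad/s²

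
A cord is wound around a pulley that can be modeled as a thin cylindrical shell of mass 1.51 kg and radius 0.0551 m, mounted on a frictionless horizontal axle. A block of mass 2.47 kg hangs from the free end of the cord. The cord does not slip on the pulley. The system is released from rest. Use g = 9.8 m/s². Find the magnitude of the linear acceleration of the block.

a ≈ 6.08 m/s²

I = MR² = (1.51)(0.0551)² = 0.004584 kg·m².
Block: mg − T = ma. Pulley: TR = Iα. No-slip: a = αR, so T = (I/R²)a = 1.510·a.
Then mg = (m + 1.510)a, so a = (2.47)(9.8)/(2.47 + 1.510) = 6.082 m/s².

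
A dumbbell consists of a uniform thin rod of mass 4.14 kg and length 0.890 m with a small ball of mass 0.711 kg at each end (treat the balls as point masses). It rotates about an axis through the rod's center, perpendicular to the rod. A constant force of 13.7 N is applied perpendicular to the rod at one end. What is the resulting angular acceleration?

I_rod = (1/12)ML² = (1/12)(4.14)(0.890)² = 0.2733 kg·m².
I_balls = 2·m·(L/2)² = 2(0.711)(0.4450)² = 0.2816 kg·m².
Total I = 0.5549 kg·m².
τ = F·(L/2) = (13.7)(0.445) = 6.096 N·m.
α = τ/I = 6.096/0.5549 = 10.99 rad/s².

α ≈ 11.0 rad/s²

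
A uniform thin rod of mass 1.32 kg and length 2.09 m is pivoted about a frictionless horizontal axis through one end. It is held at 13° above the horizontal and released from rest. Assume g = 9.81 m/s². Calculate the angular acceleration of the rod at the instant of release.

α ≈ 6.86 rad/s²

About the pivot, I = (1/3)ML² = (1/3)(1.32)(2.09)² = 1.922 kg·m².
The weight acts at the center, a distance L/2 = 1.045 m from the pivot; τ = Mg(L/2) cos 13° = 13.19 N·m.
α = τ/I = 13.19/1.922 = 6.860 rad/s².
(Equivalently α = (3g/(2L)) cos 13° = 6.860 rad/s².)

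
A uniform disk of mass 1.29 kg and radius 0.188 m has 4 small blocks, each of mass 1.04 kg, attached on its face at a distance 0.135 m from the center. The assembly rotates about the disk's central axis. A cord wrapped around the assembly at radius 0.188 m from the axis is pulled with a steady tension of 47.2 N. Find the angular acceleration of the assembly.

I_disk = ½MR² = ½(1.29)(0.188)² = 0.02280 kg·m².
I_blocks = 4·m·r² = 4(1.04)(0.135)² = 0.07582 kg·m².
Total I = 0.09861 kg·m².
τ = F r = (47.2)(0.188) = 8.874 N·m.
α = τ/I = 8.874/0.09861 = 89.98 rad/s².

α ≈ 90.0 rad/s²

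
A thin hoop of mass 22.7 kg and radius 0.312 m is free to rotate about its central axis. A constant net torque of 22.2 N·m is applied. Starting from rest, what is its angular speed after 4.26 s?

ω ≈ 42.8 rad/s

I = MR² = (22.7)(0.312)² = 2.210 kg·m².
α = τ/I = 22.2/2.210 = 10.05 rad/s².
ω = ω₀ + αt = 0 + (10.05)(4.26) = 42.80 rad/s.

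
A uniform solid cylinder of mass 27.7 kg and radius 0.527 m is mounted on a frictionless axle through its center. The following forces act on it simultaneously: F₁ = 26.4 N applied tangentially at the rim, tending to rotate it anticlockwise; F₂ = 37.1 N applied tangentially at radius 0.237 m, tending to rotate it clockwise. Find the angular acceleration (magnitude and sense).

I = ½MR² = (1/2)(27.7)(0.527)² = 3.847 kg·m².
Taking anticlockwise as positive: τ₁ = +(26.4)(0.527) = +13.91 N·m; τ₂ = −(37.1)(0.237) = −8.793 N·m.
Net torque τ = 5.120 N·m.
α = τ/I = 5.120/3.847 = 1.331 rad/s².

α ≈ 1.33 rad/s², anticlockwise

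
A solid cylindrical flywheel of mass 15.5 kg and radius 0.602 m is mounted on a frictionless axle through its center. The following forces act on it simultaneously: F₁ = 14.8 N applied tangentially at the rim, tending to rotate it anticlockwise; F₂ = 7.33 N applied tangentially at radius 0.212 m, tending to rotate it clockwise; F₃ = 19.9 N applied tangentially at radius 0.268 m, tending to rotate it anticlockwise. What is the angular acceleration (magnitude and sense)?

α ≈ 4.52 rad/s², anticlockwise

I = ½MR² = (1/2)(15.5)(0.602)² = 2.809 kg·m².
Taking anticlockwise as positive: τ₁ = +(14.8)(0.602) = +8.910 N·m; τ₂ = −(7.33)(0.212) = −1.554 N·m; τ₃ = +(19.9)(0.268) = +5.333 N·m.
Net torque τ = 12.69 N·m.
α = τ/I = 12.69/2.809 = 4.518 rad/s².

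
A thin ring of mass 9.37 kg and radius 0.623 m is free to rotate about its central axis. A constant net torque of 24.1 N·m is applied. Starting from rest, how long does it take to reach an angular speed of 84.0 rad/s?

I = MR² = (9.37)(0.623)² = 3.637 kg·m².
α = τ/I = 24.1/3.637 = 6.627 rad/s².
ω = αt ⇒ t = ω/α = 84.0/6.627 = 12.68 s.

t ≈ 12.7 s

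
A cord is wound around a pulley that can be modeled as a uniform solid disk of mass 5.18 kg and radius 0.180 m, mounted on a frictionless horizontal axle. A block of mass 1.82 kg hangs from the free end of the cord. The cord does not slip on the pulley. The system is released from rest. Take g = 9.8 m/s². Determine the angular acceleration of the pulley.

α ≈ 22.5 rad/s²

I = ½MR² = (1/2)(5.18)(0.180)² = 0.08392 kg·m².
Block: mg − T = ma. Pulley: TR = Iα. No-slip: a = αR, so T = (I/R²)a = 2.590·a.
Then mg = (m + 2.590)a, so a = (1.82)(9.8)/(1.82 + 2.590) = 4.044 m/s².
α = a/R = 4.044/0.180 = 22.47 rad/s².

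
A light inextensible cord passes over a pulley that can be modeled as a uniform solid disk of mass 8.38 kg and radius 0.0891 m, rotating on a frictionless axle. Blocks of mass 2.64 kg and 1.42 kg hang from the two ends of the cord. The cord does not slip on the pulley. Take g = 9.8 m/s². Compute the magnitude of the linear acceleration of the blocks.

I = ½MR² = (1/2)(8.38)(0.0891)² = 0.03326 kg·m².
Heavier block: m₁g − T₁ = m₁a. Lighter block: T₂ − m₂g = m₂a.
Pulley: (T₁ − T₂)R = Iα = I(a/R), so T₁ − T₂ = (I/R²)a = (1/2)M_p a = 4.190·a.
Adding the three: (m₁ − m₂)g = (m₁ + m₂ + 4.190)a, so a = (2.64 − 1.42)(9.8)/(2.64 + 1.42 + 4.190) = 1.449 m/s².

a ≈ 1.45 m/s²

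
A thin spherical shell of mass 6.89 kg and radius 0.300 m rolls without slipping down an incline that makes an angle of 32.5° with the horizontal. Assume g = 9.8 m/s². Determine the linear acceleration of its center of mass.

a ≈ 3.16 m/s²

Translation along the incline: Mg sinθ − f = Ma.
Rotation about the center: fR = Iα with I = (2/3)MR². No-slip gives a = αR, so f = (I/R²)a = (2/3)M a.
Substituting: Mg sinθ = (1 + 0.6667)Ma, so a = g sinθ/(1 + 0.6667) = (9.8) sin 32.5° / 1.667 = 3.159 m/s².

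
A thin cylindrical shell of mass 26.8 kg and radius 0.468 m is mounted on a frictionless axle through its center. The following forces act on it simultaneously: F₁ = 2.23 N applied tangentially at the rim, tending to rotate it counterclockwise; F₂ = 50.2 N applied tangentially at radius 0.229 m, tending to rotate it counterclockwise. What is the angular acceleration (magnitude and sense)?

α ≈ 2.14 rad/s², counterclockwise

I = MR² = (26.8)(0.468)² = 5.870 kg·m².
Taking counterclockwise as positive: τ₁ = +(2.23)(0.468) = +1.044 N·m; τ₂ = +(50.2)(0.229) = +11.50 N·m.
Net torque τ = 12.54 N·m.
α = τ/I = 12.54/5.870 = 2.136 rad/s².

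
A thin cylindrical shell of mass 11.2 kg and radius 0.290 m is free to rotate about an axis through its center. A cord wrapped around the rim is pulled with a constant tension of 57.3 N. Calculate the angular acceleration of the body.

α ≈ 17.6 rad/s²

I = MR² = (11.2)(0.290)² = 0.9419 kg·m².
τ = F R = (57.3)(0.290) = 16.62 N·m.
From τ = Iα: α = 16.62/0.9419 = 17.64 rad/s².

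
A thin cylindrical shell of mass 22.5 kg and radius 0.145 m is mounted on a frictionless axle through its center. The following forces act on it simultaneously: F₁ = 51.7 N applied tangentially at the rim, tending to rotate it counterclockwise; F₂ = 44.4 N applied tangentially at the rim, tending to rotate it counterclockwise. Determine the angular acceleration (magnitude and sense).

I = MR² = (22.5)(0.145)² = 0.4731 kg·m².
Taking counterclockwise as positive: τ₁ = +(51.7)(0.145) = +7.497 N·m; τ₂ = +(44.4)(0.145) = +6.438 N·m.
Net torque τ = 13.93 N·m.
α = τ/I = 13.93/0.4731 = 29.46 rad/s².

α ≈ 29.5 rad/s², counterclockwise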